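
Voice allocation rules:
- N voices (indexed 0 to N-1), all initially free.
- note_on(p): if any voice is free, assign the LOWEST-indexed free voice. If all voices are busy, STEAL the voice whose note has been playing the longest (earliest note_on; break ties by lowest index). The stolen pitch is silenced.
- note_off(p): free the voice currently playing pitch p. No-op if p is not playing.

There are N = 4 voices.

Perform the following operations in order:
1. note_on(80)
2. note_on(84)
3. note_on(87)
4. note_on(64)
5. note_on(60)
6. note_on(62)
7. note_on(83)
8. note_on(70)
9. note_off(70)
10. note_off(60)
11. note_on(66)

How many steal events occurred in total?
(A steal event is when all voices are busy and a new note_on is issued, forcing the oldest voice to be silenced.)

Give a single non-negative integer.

Op 1: note_on(80): voice 0 is free -> assigned | voices=[80 - - -]
Op 2: note_on(84): voice 1 is free -> assigned | voices=[80 84 - -]
Op 3: note_on(87): voice 2 is free -> assigned | voices=[80 84 87 -]
Op 4: note_on(64): voice 3 is free -> assigned | voices=[80 84 87 64]
Op 5: note_on(60): all voices busy, STEAL voice 0 (pitch 80, oldest) -> assign | voices=[60 84 87 64]
Op 6: note_on(62): all voices busy, STEAL voice 1 (pitch 84, oldest) -> assign | voices=[60 62 87 64]
Op 7: note_on(83): all voices busy, STEAL voice 2 (pitch 87, oldest) -> assign | voices=[60 62 83 64]
Op 8: note_on(70): all voices busy, STEAL voice 3 (pitch 64, oldest) -> assign | voices=[60 62 83 70]
Op 9: note_off(70): free voice 3 | voices=[60 62 83 -]
Op 10: note_off(60): free voice 0 | voices=[- 62 83 -]
Op 11: note_on(66): voice 0 is free -> assigned | voices=[66 62 83 -]

Answer: 4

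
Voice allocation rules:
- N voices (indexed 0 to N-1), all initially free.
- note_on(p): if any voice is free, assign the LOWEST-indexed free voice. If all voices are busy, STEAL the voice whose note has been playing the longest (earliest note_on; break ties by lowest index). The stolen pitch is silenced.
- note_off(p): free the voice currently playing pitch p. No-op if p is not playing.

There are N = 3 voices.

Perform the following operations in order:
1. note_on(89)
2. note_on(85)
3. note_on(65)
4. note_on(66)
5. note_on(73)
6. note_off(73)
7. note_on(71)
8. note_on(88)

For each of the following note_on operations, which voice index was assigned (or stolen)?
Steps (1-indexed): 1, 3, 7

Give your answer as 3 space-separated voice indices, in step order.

Op 1: note_on(89): voice 0 is free -> assigned | voices=[89 - -]
Op 2: note_on(85): voice 1 is free -> assigned | voices=[89 85 -]
Op 3: note_on(65): voice 2 is free -> assigned | voices=[89 85 65]
Op 4: note_on(66): all voices busy, STEAL voice 0 (pitch 89, oldest) -> assign | voices=[66 85 65]
Op 5: note_on(73): all voices busy, STEAL voice 1 (pitch 85, oldest) -> assign | voices=[66 73 65]
Op 6: note_off(73): free voice 1 | voices=[66 - 65]
Op 7: note_on(71): voice 1 is free -> assigned | voices=[66 71 65]
Op 8: note_on(88): all voices busy, STEAL voice 2 (pitch 65, oldest) -> assign | voices=[66 71 88]

Answer: 0 2 1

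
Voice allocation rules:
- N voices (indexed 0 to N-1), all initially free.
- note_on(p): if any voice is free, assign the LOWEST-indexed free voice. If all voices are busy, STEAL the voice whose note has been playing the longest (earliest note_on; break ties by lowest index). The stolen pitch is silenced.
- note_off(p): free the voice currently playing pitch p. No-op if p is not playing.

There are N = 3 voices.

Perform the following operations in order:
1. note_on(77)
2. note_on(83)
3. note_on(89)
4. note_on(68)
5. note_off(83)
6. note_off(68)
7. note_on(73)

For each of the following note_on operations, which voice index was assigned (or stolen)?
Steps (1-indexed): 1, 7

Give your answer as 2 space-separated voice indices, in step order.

Op 1: note_on(77): voice 0 is free -> assigned | voices=[77 - -]
Op 2: note_on(83): voice 1 is free -> assigned | voices=[77 83 -]
Op 3: note_on(89): voice 2 is free -> assigned | voices=[77 83 89]
Op 4: note_on(68): all voices busy, STEAL voice 0 (pitch 77, oldest) -> assign | voices=[68 83 89]
Op 5: note_off(83): free voice 1 | voices=[68 - 89]
Op 6: note_off(68): free voice 0 | voices=[- - 89]
Op 7: note_on(73): voice 0 is free -> assigned | voices=[73 - 89]

Answer: 0 0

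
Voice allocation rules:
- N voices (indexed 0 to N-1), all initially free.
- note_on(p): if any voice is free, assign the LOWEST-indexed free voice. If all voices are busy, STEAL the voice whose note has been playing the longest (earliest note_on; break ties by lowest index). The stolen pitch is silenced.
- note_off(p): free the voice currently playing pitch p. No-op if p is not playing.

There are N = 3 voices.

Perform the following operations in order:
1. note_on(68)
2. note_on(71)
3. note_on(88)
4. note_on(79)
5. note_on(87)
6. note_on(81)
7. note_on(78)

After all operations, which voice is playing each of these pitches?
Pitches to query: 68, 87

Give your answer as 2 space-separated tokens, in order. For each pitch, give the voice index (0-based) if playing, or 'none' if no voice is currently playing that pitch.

Answer: none 1

Derivation:
Op 1: note_on(68): voice 0 is free -> assigned | voices=[68 - -]
Op 2: note_on(71): voice 1 is free -> assigned | voices=[68 71 -]
Op 3: note_on(88): voice 2 is free -> assigned | voices=[68 71 88]
Op 4: note_on(79): all voices busy, STEAL voice 0 (pitch 68, oldest) -> assign | voices=[79 71 88]
Op 5: note_on(87): all voices busy, STEAL voice 1 (pitch 71, oldest) -> assign | voices=[79 87 88]
Op 6: note_on(81): all voices busy, STEAL voice 2 (pitch 88, oldest) -> assign | voices=[79 87 81]
Op 7: note_on(78): all voices busy, STEAL voice 0 (pitch 79, oldest) -> assign | voices=[78 87 81]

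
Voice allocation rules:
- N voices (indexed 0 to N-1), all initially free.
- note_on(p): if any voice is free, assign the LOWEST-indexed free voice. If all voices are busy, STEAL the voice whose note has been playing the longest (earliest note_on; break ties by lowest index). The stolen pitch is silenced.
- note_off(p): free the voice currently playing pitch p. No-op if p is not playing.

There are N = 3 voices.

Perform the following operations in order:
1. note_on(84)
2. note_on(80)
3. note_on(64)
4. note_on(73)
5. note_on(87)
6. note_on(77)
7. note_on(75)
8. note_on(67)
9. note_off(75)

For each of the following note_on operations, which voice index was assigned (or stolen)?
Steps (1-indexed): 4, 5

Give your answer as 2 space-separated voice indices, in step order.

Op 1: note_on(84): voice 0 is free -> assigned | voices=[84 - -]
Op 2: note_on(80): voice 1 is free -> assigned | voices=[84 80 -]
Op 3: note_on(64): voice 2 is free -> assigned | voices=[84 80 64]
Op 4: note_on(73): all voices busy, STEAL voice 0 (pitch 84, oldest) -> assign | voices=[73 80 64]
Op 5: note_on(87): all voices busy, STEAL voice 1 (pitch 80, oldest) -> assign | voices=[73 87 64]
Op 6: note_on(77): all voices busy, STEAL voice 2 (pitch 64, oldest) -> assign | voices=[73 87 77]
Op 7: note_on(75): all voices busy, STEAL voice 0 (pitch 73, oldest) -> assign | voices=[75 87 77]
Op 8: note_on(67): all voices busy, STEAL voice 1 (pitch 87, oldest) -> assign | voices=[75 67 77]
Op 9: note_off(75): free voice 0 | voices=[- 67 77]

Answer: 0 1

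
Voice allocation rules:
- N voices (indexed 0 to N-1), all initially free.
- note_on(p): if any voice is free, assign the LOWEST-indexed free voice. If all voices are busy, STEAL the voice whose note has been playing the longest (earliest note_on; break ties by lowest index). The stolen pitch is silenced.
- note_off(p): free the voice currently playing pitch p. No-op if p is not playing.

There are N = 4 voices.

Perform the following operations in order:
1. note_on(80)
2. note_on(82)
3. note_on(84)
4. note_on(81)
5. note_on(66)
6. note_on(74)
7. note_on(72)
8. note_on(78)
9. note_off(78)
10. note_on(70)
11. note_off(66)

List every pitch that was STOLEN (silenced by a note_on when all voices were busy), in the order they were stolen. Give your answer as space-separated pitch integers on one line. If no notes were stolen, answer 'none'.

Op 1: note_on(80): voice 0 is free -> assigned | voices=[80 - - -]
Op 2: note_on(82): voice 1 is free -> assigned | voices=[80 82 - -]
Op 3: note_on(84): voice 2 is free -> assigned | voices=[80 82 84 -]
Op 4: note_on(81): voice 3 is free -> assigned | voices=[80 82 84 81]
Op 5: note_on(66): all voices busy, STEAL voice 0 (pitch 80, oldest) -> assign | voices=[66 82 84 81]
Op 6: note_on(74): all voices busy, STEAL voice 1 (pitch 82, oldest) -> assign | voices=[66 74 84 81]
Op 7: note_on(72): all voices busy, STEAL voice 2 (pitch 84, oldest) -> assign | voices=[66 74 72 81]
Op 8: note_on(78): all voices busy, STEAL voice 3 (pitch 81, oldest) -> assign | voices=[66 74 72 78]
Op 9: note_off(78): free voice 3 | voices=[66 74 72 -]
Op 10: note_on(70): voice 3 is free -> assigned | voices=[66 74 72 70]
Op 11: note_off(66): free voice 0 | voices=[- 74 72 70]

Answer: 80 82 84 81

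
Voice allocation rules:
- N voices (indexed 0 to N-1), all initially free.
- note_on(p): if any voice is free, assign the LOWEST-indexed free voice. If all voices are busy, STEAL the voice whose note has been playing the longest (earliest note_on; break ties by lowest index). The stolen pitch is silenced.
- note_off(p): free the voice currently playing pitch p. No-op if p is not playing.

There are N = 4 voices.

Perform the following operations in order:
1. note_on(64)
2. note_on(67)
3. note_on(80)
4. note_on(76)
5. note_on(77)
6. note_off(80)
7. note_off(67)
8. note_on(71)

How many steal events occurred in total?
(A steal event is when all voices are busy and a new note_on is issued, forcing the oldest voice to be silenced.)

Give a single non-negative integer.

Op 1: note_on(64): voice 0 is free -> assigned | voices=[64 - - -]
Op 2: note_on(67): voice 1 is free -> assigned | voices=[64 67 - -]
Op 3: note_on(80): voice 2 is free -> assigned | voices=[64 67 80 -]
Op 4: note_on(76): voice 3 is free -> assigned | voices=[64 67 80 76]
Op 5: note_on(77): all voices busy, STEAL voice 0 (pitch 64, oldest) -> assign | voices=[77 67 80 76]
Op 6: note_off(80): free voice 2 | voices=[77 67 - 76]
Op 7: note_off(67): free voice 1 | voices=[77 - - 76]
Op 8: note_on(71): voice 1 is free -> assigned | voices=[77 71 - 76]

Answer: 1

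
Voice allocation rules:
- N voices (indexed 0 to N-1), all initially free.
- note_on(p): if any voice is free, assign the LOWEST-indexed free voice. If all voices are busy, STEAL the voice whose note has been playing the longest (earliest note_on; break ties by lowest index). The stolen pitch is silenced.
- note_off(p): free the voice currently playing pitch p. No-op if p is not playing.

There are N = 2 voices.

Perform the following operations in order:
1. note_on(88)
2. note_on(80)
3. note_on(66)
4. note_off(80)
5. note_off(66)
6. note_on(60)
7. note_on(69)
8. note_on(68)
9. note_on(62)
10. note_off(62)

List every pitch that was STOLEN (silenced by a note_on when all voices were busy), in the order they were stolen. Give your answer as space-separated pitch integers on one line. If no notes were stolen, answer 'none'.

Answer: 88 60 69

Derivation:
Op 1: note_on(88): voice 0 is free -> assigned | voices=[88 -]
Op 2: note_on(80): voice 1 is free -> assigned | voices=[88 80]
Op 3: note_on(66): all voices busy, STEAL voice 0 (pitch 88, oldest) -> assign | voices=[66 80]
Op 4: note_off(80): free voice 1 | voices=[66 -]
Op 5: note_off(66): free voice 0 | voices=[- -]
Op 6: note_on(60): voice 0 is free -> assigned | voices=[60 -]
Op 7: note_on(69): voice 1 is free -> assigned | voices=[60 69]
Op 8: note_on(68): all voices busy, STEAL voice 0 (pitch 60, oldest) -> assign | voices=[68 69]
Op 9: note_on(62): all voices busy, STEAL voice 1 (pitch 69, oldest) -> assign | voices=[68 62]
Op 10: note_off(62): free voice 1 | voices=[68 -]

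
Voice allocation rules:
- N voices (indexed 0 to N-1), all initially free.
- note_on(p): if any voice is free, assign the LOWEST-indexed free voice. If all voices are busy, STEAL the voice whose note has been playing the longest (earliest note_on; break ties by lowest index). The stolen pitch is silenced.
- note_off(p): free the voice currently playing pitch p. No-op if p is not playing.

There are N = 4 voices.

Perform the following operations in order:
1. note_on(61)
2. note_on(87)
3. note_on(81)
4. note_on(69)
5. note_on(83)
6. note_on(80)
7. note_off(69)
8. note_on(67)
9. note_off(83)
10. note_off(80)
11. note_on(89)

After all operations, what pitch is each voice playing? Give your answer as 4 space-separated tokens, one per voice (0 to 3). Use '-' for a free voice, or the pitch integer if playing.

Answer: 89 - 81 67

Derivation:
Op 1: note_on(61): voice 0 is free -> assigned | voices=[61 - - -]
Op 2: note_on(87): voice 1 is free -> assigned | voices=[61 87 - -]
Op 3: note_on(81): voice 2 is free -> assigned | voices=[61 87 81 -]
Op 4: note_on(69): voice 3 is free -> assigned | voices=[61 87 81 69]
Op 5: note_on(83): all voices busy, STEAL voice 0 (pitch 61, oldest) -> assign | voices=[83 87 81 69]
Op 6: note_on(80): all voices busy, STEAL voice 1 (pitch 87, oldest) -> assign | voices=[83 80 81 69]
Op 7: note_off(69): free voice 3 | voices=[83 80 81 -]
Op 8: note_on(67): voice 3 is free -> assigned | voices=[83 80 81 67]
Op 9: note_off(83): free voice 0 | voices=[- 80 81 67]
Op 10: note_off(80): free voice 1 | voices=[- - 81 67]
Op 11: note_on(89): voice 0 is free -> assigned | voices=[89 - 81 67]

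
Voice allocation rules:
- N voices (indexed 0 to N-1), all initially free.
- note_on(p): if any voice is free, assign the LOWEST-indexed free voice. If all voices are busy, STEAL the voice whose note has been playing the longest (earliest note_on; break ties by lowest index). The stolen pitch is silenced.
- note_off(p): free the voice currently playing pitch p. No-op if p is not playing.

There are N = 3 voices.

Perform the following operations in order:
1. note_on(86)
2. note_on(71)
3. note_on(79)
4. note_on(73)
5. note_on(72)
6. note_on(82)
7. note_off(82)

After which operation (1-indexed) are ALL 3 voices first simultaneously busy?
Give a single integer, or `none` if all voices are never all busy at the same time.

Answer: 3

Derivation:
Op 1: note_on(86): voice 0 is free -> assigned | voices=[86 - -]
Op 2: note_on(71): voice 1 is free -> assigned | voices=[86 71 -]
Op 3: note_on(79): voice 2 is free -> assigned | voices=[86 71 79]
Op 4: note_on(73): all voices busy, STEAL voice 0 (pitch 86, oldest) -> assign | voices=[73 71 79]
Op 5: note_on(72): all voices busy, STEAL voice 1 (pitch 71, oldest) -> assign | voices=[73 72 79]
Op 6: note_on(82): all voices busy, STEAL voice 2 (pitch 79, oldest) -> assign | voices=[73 72 82]
Op 7: note_off(82): free voice 2 | voices=[73 72 -]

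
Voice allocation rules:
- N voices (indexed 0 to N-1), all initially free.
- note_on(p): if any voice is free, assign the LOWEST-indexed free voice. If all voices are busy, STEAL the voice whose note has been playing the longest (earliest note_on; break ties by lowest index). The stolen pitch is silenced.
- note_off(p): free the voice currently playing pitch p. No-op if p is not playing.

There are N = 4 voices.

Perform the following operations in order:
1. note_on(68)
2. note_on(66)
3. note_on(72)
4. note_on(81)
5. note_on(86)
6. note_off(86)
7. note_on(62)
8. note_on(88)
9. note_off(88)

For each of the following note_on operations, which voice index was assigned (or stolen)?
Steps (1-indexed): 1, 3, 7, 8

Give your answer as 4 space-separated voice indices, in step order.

Answer: 0 2 0 1

Derivation:
Op 1: note_on(68): voice 0 is free -> assigned | voices=[68 - - -]
Op 2: note_on(66): voice 1 is free -> assigned | voices=[68 66 - -]
Op 3: note_on(72): voice 2 is free -> assigned | voices=[68 66 72 -]
Op 4: note_on(81): voice 3 is free -> assigned | voices=[68 66 72 81]
Op 5: note_on(86): all voices busy, STEAL voice 0 (pitch 68, oldest) -> assign | voices=[86 66 72 81]
Op 6: note_off(86): free voice 0 | voices=[- 66 72 81]
Op 7: note_on(62): voice 0 is free -> assigned | voices=[62 66 72 81]
Op 8: note_on(88): all voices busy, STEAL voice 1 (pitch 66, oldest) -> assign | voices=[62 88 72 81]
Op 9: note_off(88): free voice 1 | voices=[62 - 72 81]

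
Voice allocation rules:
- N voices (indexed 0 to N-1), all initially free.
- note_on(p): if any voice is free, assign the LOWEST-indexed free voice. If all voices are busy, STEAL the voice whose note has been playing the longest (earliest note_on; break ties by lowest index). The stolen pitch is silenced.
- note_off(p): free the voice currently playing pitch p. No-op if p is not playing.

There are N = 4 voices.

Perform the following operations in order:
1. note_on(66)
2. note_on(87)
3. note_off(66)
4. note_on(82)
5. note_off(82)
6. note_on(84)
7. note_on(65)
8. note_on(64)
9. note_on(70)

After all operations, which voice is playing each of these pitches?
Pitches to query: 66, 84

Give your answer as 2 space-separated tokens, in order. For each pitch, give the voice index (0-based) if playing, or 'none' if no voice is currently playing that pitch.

Answer: none 0

Derivation:
Op 1: note_on(66): voice 0 is free -> assigned | voices=[66 - - -]
Op 2: note_on(87): voice 1 is free -> assigned | voices=[66 87 - -]
Op 3: note_off(66): free voice 0 | voices=[- 87 - -]
Op 4: note_on(82): voice 0 is free -> assigned | voices=[82 87 - -]
Op 5: note_off(82): free voice 0 | voices=[- 87 - -]
Op 6: note_on(84): voice 0 is free -> assigned | voices=[84 87 - -]
Op 7: note_on(65): voice 2 is free -> assigned | voices=[84 87 65 -]
Op 8: note_on(64): voice 3 is free -> assigned | voices=[84 87 65 64]
Op 9: note_on(70): all voices busy, STEAL voice 1 (pitch 87, oldest) -> assign | voices=[84 70 65 64]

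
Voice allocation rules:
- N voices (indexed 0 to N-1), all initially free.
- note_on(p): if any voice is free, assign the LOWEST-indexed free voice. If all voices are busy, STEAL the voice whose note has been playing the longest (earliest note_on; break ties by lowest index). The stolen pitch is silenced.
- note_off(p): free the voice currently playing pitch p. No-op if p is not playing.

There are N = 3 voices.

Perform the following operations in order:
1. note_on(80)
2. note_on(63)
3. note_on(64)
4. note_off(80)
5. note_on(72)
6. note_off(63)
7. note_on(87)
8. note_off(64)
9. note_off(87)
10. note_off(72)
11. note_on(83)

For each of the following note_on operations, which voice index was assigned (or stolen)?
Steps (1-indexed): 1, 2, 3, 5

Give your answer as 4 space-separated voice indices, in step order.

Answer: 0 1 2 0

Derivation:
Op 1: note_on(80): voice 0 is free -> assigned | voices=[80 - -]
Op 2: note_on(63): voice 1 is free -> assigned | voices=[80 63 -]
Op 3: note_on(64): voice 2 is free -> assigned | voices=[80 63 64]
Op 4: note_off(80): free voice 0 | voices=[- 63 64]
Op 5: note_on(72): voice 0 is free -> assigned | voices=[72 63 64]
Op 6: note_off(63): free voice 1 | voices=[72 - 64]
Op 7: note_on(87): voice 1 is free -> assigned | voices=[72 87 64]
Op 8: note_off(64): free voice 2 | voices=[72 87 -]
Op 9: note_off(87): free voice 1 | voices=[72 - -]
Op 10: note_off(72): free voice 0 | voices=[- - -]
Op 11: note_on(83): voice 0 is free -> assigned | voices=[83 - -]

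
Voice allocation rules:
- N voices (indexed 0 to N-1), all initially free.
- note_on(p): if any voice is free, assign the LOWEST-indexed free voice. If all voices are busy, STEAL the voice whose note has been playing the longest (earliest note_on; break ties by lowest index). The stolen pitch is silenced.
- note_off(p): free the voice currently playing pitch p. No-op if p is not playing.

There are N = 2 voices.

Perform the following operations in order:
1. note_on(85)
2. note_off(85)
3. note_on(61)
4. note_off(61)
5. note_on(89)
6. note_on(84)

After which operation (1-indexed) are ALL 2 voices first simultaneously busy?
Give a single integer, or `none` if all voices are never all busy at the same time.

Op 1: note_on(85): voice 0 is free -> assigned | voices=[85 -]
Op 2: note_off(85): free voice 0 | voices=[- -]
Op 3: note_on(61): voice 0 is free -> assigned | voices=[61 -]
Op 4: note_off(61): free voice 0 | voices=[- -]
Op 5: note_on(89): voice 0 is free -> assigned | voices=[89 -]
Op 6: note_on(84): voice 1 is free -> assigned | voices=[89 84]

Answer: 6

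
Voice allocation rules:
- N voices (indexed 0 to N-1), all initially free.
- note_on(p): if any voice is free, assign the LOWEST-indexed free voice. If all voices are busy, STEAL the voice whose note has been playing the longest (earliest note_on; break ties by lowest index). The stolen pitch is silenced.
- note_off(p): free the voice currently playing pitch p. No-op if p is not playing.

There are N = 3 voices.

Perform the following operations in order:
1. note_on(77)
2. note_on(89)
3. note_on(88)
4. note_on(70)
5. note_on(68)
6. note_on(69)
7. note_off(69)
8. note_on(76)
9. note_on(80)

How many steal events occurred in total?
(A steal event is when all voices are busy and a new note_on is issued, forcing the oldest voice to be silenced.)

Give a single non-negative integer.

Answer: 4

Derivation:
Op 1: note_on(77): voice 0 is free -> assigned | voices=[77 - -]
Op 2: note_on(89): voice 1 is free -> assigned | voices=[77 89 -]
Op 3: note_on(88): voice 2 is free -> assigned | voices=[77 89 88]
Op 4: note_on(70): all voices busy, STEAL voice 0 (pitch 77, oldest) -> assign | voices=[70 89 88]
Op 5: note_on(68): all voices busy, STEAL voice 1 (pitch 89, oldest) -> assign | voices=[70 68 88]
Op 6: note_on(69): all voices busy, STEAL voice 2 (pitch 88, oldest) -> assign | voices=[70 68 69]
Op 7: note_off(69): free voice 2 | voices=[70 68 -]
Op 8: note_on(76): voice 2 is free -> assigned | voices=[70 68 76]
Op 9: note_on(80): all voices busy, STEAL voice 0 (pitch 70, oldest) -> assign | voices=[80 68 76]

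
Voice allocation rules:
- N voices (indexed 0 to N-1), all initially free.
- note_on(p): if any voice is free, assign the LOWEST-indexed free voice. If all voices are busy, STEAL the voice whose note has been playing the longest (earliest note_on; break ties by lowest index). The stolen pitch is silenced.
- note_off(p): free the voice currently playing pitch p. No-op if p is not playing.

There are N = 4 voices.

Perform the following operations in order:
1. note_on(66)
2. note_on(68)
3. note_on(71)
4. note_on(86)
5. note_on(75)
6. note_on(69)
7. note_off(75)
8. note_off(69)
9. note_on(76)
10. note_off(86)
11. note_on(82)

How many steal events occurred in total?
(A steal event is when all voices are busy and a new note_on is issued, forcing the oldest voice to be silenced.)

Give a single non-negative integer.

Answer: 2

Derivation:
Op 1: note_on(66): voice 0 is free -> assigned | voices=[66 - - -]
Op 2: note_on(68): voice 1 is free -> assigned | voices=[66 68 - -]
Op 3: note_on(71): voice 2 is free -> assigned | voices=[66 68 71 -]
Op 4: note_on(86): voice 3 is free -> assigned | voices=[66 68 71 86]
Op 5: note_on(75): all voices busy, STEAL voice 0 (pitch 66, oldest) -> assign | voices=[75 68 71 86]
Op 6: note_on(69): all voices busy, STEAL voice 1 (pitch 68, oldest) -> assign | voices=[75 69 71 86]
Op 7: note_off(75): free voice 0 | voices=[- 69 71 86]
Op 8: note_off(69): free voice 1 | voices=[- - 71 86]
Op 9: note_on(76): voice 0 is free -> assigned | voices=[76 - 71 86]
Op 10: note_off(86): free voice 3 | voices=[76 - 71 -]
Op 11: note_on(82): voice 1 is free -> assigned | voices=[76 82 71 -]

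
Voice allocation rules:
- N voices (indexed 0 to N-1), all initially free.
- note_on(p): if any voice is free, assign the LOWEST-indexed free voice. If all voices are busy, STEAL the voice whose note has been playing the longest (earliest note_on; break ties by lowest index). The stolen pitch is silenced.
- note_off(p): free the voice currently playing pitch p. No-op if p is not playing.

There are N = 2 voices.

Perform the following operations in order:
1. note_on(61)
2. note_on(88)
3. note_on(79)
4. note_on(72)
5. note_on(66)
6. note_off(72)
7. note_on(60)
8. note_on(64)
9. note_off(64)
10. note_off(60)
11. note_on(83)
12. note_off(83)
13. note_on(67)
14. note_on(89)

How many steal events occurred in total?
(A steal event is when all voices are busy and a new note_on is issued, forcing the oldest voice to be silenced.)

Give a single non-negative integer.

Answer: 4

Derivation:
Op 1: note_on(61): voice 0 is free -> assigned | voices=[61 -]
Op 2: note_on(88): voice 1 is free -> assigned | voices=[61 88]
Op 3: note_on(79): all voices busy, STEAL voice 0 (pitch 61, oldest) -> assign | voices=[79 88]
Op 4: note_on(72): all voices busy, STEAL voice 1 (pitch 88, oldest) -> assign | voices=[79 72]
Op 5: note_on(66): all voices busy, STEAL voice 0 (pitch 79, oldest) -> assign | voices=[66 72]
Op 6: note_off(72): free voice 1 | voices=[66 -]
Op 7: note_on(60): voice 1 is free -> assigned | voices=[66 60]
Op 8: note_on(64): all voices busy, STEAL voice 0 (pitch 66, oldest) -> assign | voices=[64 60]
Op 9: note_off(64): free voice 0 | voices=[- 60]
Op 10: note_off(60): free voice 1 | voices=[- -]
Op 11: note_on(83): voice 0 is free -> assigned | voices=[83 -]
Op 12: note_off(83): free voice 0 | voices=[- -]
Op 13: note_on(67): voice 0 is free -> assigned | voices=[67 -]
Op 14: note_on(89): voice 1 is free -> assigned | voices=[67 89]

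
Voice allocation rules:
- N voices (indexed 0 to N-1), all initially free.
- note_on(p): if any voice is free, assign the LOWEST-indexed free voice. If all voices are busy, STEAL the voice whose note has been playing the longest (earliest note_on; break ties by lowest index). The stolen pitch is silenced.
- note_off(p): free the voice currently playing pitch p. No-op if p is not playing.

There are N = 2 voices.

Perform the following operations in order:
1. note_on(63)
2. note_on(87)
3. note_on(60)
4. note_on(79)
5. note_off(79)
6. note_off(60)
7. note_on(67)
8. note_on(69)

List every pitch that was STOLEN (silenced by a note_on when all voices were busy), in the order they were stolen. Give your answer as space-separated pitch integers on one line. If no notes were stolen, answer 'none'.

Answer: 63 87

Derivation:
Op 1: note_on(63): voice 0 is free -> assigned | voices=[63 -]
Op 2: note_on(87): voice 1 is free -> assigned | voices=[63 87]
Op 3: note_on(60): all voices busy, STEAL voice 0 (pitch 63, oldest) -> assign | voices=[60 87]
Op 4: note_on(79): all voices busy, STEAL voice 1 (pitch 87, oldest) -> assign | voices=[60 79]
Op 5: note_off(79): free voice 1 | voices=[60 -]
Op 6: note_off(60): free voice 0 | voices=[- -]
Op 7: note_on(67): voice 0 is free -> assigned | voices=[67 -]
Op 8: note_on(69): voice 1 is free -> assigned | voices=[67 69]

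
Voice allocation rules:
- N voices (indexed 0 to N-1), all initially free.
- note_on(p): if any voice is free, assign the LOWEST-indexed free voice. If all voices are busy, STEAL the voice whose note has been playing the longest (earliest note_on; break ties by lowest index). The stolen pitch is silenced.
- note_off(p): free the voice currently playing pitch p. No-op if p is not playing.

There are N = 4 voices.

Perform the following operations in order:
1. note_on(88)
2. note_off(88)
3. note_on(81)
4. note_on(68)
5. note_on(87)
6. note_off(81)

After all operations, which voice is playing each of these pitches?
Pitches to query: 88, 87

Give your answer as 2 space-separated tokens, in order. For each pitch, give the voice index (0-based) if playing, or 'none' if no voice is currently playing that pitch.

Op 1: note_on(88): voice 0 is free -> assigned | voices=[88 - - -]
Op 2: note_off(88): free voice 0 | voices=[- - - -]
Op 3: note_on(81): voice 0 is free -> assigned | voices=[81 - - -]
Op 4: note_on(68): voice 1 is free -> assigned | voices=[81 68 - -]
Op 5: note_on(87): voice 2 is free -> assigned | voices=[81 68 87 -]
Op 6: note_off(81): free voice 0 | voices=[- 68 87 -]

Answer: none 2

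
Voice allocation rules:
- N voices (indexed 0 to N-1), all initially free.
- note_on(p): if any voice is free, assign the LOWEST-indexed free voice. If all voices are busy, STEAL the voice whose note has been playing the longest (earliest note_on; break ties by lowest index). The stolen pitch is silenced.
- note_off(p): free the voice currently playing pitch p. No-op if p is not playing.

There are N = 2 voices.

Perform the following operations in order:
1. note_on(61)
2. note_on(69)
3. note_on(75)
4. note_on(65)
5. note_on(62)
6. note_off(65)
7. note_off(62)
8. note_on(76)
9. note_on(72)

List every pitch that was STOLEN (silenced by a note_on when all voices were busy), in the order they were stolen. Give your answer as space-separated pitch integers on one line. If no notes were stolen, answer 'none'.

Answer: 61 69 75

Derivation:
Op 1: note_on(61): voice 0 is free -> assigned | voices=[61 -]
Op 2: note_on(69): voice 1 is free -> assigned | voices=[61 69]
Op 3: note_on(75): all voices busy, STEAL voice 0 (pitch 61, oldest) -> assign | voices=[75 69]
Op 4: note_on(65): all voices busy, STEAL voice 1 (pitch 69, oldest) -> assign | voices=[75 65]
Op 5: note_on(62): all voices busy, STEAL voice 0 (pitch 75, oldest) -> assign | voices=[62 65]
Op 6: note_off(65): free voice 1 | voices=[62 -]
Op 7: note_off(62): free voice 0 | voices=[- -]
Op 8: note_on(76): voice 0 is free -> assigned | voices=[76 -]
Op 9: note_on(72): voice 1 is free -> assigned | voices=[76 72]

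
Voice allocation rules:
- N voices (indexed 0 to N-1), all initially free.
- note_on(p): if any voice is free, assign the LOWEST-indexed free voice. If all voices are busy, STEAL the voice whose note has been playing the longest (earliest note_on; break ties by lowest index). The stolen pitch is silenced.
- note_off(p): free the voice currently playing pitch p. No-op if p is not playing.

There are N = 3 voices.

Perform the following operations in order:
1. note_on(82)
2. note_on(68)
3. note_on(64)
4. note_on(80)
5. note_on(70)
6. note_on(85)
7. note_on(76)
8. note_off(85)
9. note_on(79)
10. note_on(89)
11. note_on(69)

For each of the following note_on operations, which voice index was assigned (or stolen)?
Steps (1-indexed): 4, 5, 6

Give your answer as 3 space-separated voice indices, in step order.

Op 1: note_on(82): voice 0 is free -> assigned | voices=[82 - -]
Op 2: note_on(68): voice 1 is free -> assigned | voices=[82 68 -]
Op 3: note_on(64): voice 2 is free -> assigned | voices=[82 68 64]
Op 4: note_on(80): all voices busy, STEAL voice 0 (pitch 82, oldest) -> assign | voices=[80 68 64]
Op 5: note_on(70): all voices busy, STEAL voice 1 (pitch 68, oldest) -> assign | voices=[80 70 64]
Op 6: note_on(85): all voices busy, STEAL voice 2 (pitch 64, oldest) -> assign | voices=[80 70 85]
Op 7: note_on(76): all voices busy, STEAL voice 0 (pitch 80, oldest) -> assign | voices=[76 70 85]
Op 8: note_off(85): free voice 2 | voices=[76 70 -]
Op 9: note_on(79): voice 2 is free -> assigned | voices=[76 70 79]
Op 10: note_on(89): all voices busy, STEAL voice 1 (pitch 70, oldest) -> assign | voices=[76 89 79]
Op 11: note_on(69): all voices busy, STEAL voice 0 (pitch 76, oldest) -> assign | voices=[69 89 79]

Answer: 0 1 2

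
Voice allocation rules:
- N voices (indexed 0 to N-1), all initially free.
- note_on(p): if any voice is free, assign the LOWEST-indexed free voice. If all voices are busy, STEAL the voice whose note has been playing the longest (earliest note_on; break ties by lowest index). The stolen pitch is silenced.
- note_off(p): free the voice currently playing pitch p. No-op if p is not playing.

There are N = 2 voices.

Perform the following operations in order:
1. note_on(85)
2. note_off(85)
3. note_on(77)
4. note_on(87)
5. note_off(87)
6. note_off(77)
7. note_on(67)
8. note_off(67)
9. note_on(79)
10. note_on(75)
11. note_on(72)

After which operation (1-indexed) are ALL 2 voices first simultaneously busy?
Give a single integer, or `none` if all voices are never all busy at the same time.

Answer: 4

Derivation:
Op 1: note_on(85): voice 0 is free -> assigned | voices=[85 -]
Op 2: note_off(85): free voice 0 | voices=[- -]
Op 3: note_on(77): voice 0 is free -> assigned | voices=[77 -]
Op 4: note_on(87): voice 1 is free -> assigned | voices=[77 87]
Op 5: note_off(87): free voice 1 | voices=[77 -]
Op 6: note_off(77): free voice 0 | voices=[- -]
Op 7: note_on(67): voice 0 is free -> assigned | voices=[67 -]
Op 8: note_off(67): free voice 0 | voices=[- -]
Op 9: note_on(79): voice 0 is free -> assigned | voices=[79 -]
Op 10: note_on(75): voice 1 is free -> assigned | voices=[79 75]
Op 11: note_on(72): all voices busy, STEAL voice 0 (pitch 79, oldest) -> assign | voices=[72 75]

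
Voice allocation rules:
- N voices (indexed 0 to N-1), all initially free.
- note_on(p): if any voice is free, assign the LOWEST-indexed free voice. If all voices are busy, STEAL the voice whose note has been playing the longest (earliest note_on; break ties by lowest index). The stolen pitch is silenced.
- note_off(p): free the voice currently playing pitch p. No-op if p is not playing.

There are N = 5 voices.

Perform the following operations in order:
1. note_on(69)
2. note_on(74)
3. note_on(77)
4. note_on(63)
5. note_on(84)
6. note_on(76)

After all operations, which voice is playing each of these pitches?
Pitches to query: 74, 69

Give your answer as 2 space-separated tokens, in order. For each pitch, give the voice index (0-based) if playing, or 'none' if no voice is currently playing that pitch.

Answer: 1 none

Derivation:
Op 1: note_on(69): voice 0 is free -> assigned | voices=[69 - - - -]
Op 2: note_on(74): voice 1 is free -> assigned | voices=[69 74 - - -]
Op 3: note_on(77): voice 2 is free -> assigned | voices=[69 74 77 - -]
Op 4: note_on(63): voice 3 is free -> assigned | voices=[69 74 77 63 -]
Op 5: note_on(84): voice 4 is free -> assigned | voices=[69 74 77 63 84]
Op 6: note_on(76): all voices busy, STEAL voice 0 (pitch 69, oldest) -> assign | voices=[76 74 77 63 84]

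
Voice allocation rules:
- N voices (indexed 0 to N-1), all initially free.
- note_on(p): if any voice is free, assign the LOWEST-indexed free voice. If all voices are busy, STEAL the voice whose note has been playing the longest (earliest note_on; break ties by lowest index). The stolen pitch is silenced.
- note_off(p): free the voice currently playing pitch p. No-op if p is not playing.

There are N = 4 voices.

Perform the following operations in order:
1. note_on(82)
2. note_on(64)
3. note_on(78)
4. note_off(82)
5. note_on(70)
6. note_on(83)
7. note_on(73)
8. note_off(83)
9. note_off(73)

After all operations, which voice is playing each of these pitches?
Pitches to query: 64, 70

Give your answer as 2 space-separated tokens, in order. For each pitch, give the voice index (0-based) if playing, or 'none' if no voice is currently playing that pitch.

Answer: none 0

Derivation:
Op 1: note_on(82): voice 0 is free -> assigned | voices=[82 - - -]
Op 2: note_on(64): voice 1 is free -> assigned | voices=[82 64 - -]
Op 3: note_on(78): voice 2 is free -> assigned | voices=[82 64 78 -]
Op 4: note_off(82): free voice 0 | voices=[- 64 78 -]
Op 5: note_on(70): voice 0 is free -> assigned | voices=[70 64 78 -]
Op 6: note_on(83): voice 3 is free -> assigned | voices=[70 64 78 83]
Op 7: note_on(73): all voices busy, STEAL voice 1 (pitch 64, oldest) -> assign | voices=[70 73 78 83]
Op 8: note_off(83): free voice 3 | voices=[70 73 78 -]
Op 9: note_off(73): free voice 1 | voices=[70 - 78 -]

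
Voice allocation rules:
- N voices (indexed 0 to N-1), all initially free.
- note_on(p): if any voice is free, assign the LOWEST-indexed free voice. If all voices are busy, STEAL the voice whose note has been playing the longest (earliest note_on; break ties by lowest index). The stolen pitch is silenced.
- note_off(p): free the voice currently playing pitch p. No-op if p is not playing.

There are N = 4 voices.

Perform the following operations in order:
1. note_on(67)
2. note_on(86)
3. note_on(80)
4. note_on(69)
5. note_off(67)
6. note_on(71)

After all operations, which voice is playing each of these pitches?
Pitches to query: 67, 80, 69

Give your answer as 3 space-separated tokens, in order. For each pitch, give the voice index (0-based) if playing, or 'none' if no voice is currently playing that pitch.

Op 1: note_on(67): voice 0 is free -> assigned | voices=[67 - - -]
Op 2: note_on(86): voice 1 is free -> assigned | voices=[67 86 - -]
Op 3: note_on(80): voice 2 is free -> assigned | voices=[67 86 80 -]
Op 4: note_on(69): voice 3 is free -> assigned | voices=[67 86 80 69]
Op 5: note_off(67): free voice 0 | voices=[- 86 80 69]
Op 6: note_on(71): voice 0 is free -> assigned | voices=[71 86 80 69]

Answer: none 2 3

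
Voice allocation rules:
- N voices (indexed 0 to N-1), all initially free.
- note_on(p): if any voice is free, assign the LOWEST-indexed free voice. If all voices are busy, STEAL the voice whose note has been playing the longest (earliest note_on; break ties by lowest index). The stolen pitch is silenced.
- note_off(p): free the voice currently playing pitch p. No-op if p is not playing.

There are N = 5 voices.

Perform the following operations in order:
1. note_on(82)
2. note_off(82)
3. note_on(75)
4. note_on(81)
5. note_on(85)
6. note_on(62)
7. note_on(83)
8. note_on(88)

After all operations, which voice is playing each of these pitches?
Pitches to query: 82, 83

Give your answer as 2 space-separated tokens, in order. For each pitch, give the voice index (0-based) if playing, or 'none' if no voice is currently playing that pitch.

Answer: none 4

Derivation:
Op 1: note_on(82): voice 0 is free -> assigned | voices=[82 - - - -]
Op 2: note_off(82): free voice 0 | voices=[- - - - -]
Op 3: note_on(75): voice 0 is free -> assigned | voices=[75 - - - -]
Op 4: note_on(81): voice 1 is free -> assigned | voices=[75 81 - - -]
Op 5: note_on(85): voice 2 is free -> assigned | voices=[75 81 85 - -]
Op 6: note_on(62): voice 3 is free -> assigned | voices=[75 81 85 62 -]
Op 7: note_on(83): voice 4 is free -> assigned | voices=[75 81 85 62 83]
Op 8: note_on(88): all voices busy, STEAL voice 0 (pitch 75, oldest) -> assign | voices=[88 81 85 62 83]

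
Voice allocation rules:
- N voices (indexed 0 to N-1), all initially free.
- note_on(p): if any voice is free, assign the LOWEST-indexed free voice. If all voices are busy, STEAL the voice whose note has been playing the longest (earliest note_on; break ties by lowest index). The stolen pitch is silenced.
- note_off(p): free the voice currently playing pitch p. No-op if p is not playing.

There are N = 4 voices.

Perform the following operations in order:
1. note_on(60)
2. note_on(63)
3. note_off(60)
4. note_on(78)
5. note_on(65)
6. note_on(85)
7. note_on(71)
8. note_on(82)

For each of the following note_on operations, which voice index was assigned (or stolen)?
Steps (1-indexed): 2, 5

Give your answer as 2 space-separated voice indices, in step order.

Op 1: note_on(60): voice 0 is free -> assigned | voices=[60 - - -]
Op 2: note_on(63): voice 1 is free -> assigned | voices=[60 63 - -]
Op 3: note_off(60): free voice 0 | voices=[- 63 - -]
Op 4: note_on(78): voice 0 is free -> assigned | voices=[78 63 - -]
Op 5: note_on(65): voice 2 is free -> assigned | voices=[78 63 65 -]
Op 6: note_on(85): voice 3 is free -> assigned | voices=[78 63 65 85]
Op 7: note_on(71): all voices busy, STEAL voice 1 (pitch 63, oldest) -> assign | voices=[78 71 65 85]
Op 8: note_on(82): all voices busy, STEAL voice 0 (pitch 78, oldest) -> assign | voices=[82 71 65 85]

Answer: 1 2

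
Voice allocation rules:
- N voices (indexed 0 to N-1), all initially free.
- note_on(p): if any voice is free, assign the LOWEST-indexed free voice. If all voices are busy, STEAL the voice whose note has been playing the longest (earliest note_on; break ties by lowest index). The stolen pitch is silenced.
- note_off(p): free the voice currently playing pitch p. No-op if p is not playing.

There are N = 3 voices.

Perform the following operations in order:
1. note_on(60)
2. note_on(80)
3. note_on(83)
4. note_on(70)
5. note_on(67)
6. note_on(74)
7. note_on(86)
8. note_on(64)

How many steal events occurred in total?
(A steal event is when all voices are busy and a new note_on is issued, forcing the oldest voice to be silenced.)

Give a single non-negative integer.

Answer: 5

Derivation:
Op 1: note_on(60): voice 0 is free -> assigned | voices=[60 - -]
Op 2: note_on(80): voice 1 is free -> assigned | voices=[60 80 -]
Op 3: note_on(83): voice 2 is free -> assigned | voices=[60 80 83]
Op 4: note_on(70): all voices busy, STEAL voice 0 (pitch 60, oldest) -> assign | voices=[70 80 83]
Op 5: note_on(67): all voices busy, STEAL voice 1 (pitch 80, oldest) -> assign | voices=[70 67 83]
Op 6: note_on(74): all voices busy, STEAL voice 2 (pitch 83, oldest) -> assign | voices=[70 67 74]
Op 7: note_on(86): all voices busy, STEAL voice 0 (pitch 70, oldest) -> assign | voices=[86 67 74]
Op 8: note_on(64): all voices busy, STEAL voice 1 (pitch 67, oldest) -> assign | voices=[86 64 74]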